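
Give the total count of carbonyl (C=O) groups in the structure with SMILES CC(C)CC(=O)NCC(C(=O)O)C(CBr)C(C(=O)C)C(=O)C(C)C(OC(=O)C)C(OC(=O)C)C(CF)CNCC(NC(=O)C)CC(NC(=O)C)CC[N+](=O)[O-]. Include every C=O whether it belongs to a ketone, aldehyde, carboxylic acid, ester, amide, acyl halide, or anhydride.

CH2CONHCH2: amide, 1 C=O (running total 1).
CH(COOH): carboxylic acid, 1 C=O (running total 2).
CH(COCH3): ketone, 1 C=O (running total 3).
CO: ketone, 1 C=O (running total 4).
CH(OCOCH3): ester, 1 C=O (running total 5).
CH(OCOCH3): ester, 1 C=O (running total 6).
CH(NHCOCH3): amide, 1 C=O (running total 7).
CH(NHCOCH3): amide, 1 C=O (running total 8).

8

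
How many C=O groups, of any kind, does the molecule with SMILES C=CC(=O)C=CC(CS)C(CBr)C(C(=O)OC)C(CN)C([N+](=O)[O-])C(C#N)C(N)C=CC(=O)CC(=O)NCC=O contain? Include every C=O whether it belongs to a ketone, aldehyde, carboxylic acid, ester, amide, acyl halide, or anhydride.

CO: ketone, 1 C=O (running total 1).
CH(COOCH3): ester, 1 C=O (running total 2).
CO: ketone, 1 C=O (running total 3).
CH2CONHCH2: amide, 1 C=O (running total 4).
CHO: aldehyde, 1 C=O (running total 5).

5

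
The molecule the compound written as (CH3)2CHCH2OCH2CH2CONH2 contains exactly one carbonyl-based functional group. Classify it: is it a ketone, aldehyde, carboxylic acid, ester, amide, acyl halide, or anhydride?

The carbonyl is in the CONH2 segment: –C(=O)NH2: carbonyl C bonded to C and to N → amide (the N is not a separate amine).

amide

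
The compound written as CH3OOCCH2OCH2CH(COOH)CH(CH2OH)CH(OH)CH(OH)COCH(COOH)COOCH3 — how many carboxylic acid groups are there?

Reading the structure from left to right:
  CH3OOC: CH3O–C(=O)–: carbonyl C bonded to C and to –OCH3 → ester (not ketone + ether).
  CH2OCH2: C–O–C with sp³ carbons on both sides and no adjacent C=O → ether.
  CH(COOH): pendant –COOH: carbonyl C bonded to C and –OH → carboxylic acid.
  CH(CH2OH): pendant –CH2OH on an sp³ backbone C → alcohol.
  CH(OH): –OH on an sp³ carbon → alcohol (secondary).
  CH(OH): –OH on an sp³ carbon → alcohol (secondary).
  CO: –C(=O)– with carbon on both sides → ketone.
  CH(COOH): pendant –COOH: carbonyl C bonded to C and –OH → carboxylic acid.
  COOCH3: –C(=O)OCH3: carbonyl C bonded to C and to –OCH3 → ester (not ketone + ether).
Carboxylic acid appears at: CH(COOH), CH(COOH) → 2.

2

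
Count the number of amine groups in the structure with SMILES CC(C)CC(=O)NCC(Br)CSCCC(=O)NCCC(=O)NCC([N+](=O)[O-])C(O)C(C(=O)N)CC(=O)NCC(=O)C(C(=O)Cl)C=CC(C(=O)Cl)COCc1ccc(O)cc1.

0

Reading the structure from left to right:
  CH2CONHCH2: –C(=O)–N– linkage → amide (the N is not an amine).
  CH(Br): halogen on an sp³ carbon → alkyl halide.
  CH2SCH2: C–S–C linkage → sulfide (thioether).
  CH2CONHCH2: –C(=O)–N– linkage → amide (the N is not an amine).
  CH2CONHCH2: –C(=O)–N– linkage → amide (the N is not an amine).
  CH(NO2): –NO2 on an sp³ carbon → nitro (the N=O is not a carbonyl).
  CH(OH): –OH on an sp³ carbon → alcohol (secondary).
  CH(CONH2): pendant –CONH2: carbonyl C bonded to C and N → amide.
  CH2CONHCH2: –C(=O)–N– linkage → amide (the N is not an amine).
  CO: –C(=O)– with carbon on both sides → ketone.
  CH(COCl): pendant –C(=O)X: carbonyl C bonded to C and halogen → acyl halide.
  CH=CH: C=C double bond → alkene.
  CH(COCl): pendant –C(=O)X: carbonyl C bonded to C and halogen → acyl halide.
  CH2OCH2: C–O–C with sp³ carbons on both sides and no adjacent C=O → ether.
  C6H4OH: –OH attached directly to an aromatic ring → phenol (not alcohol); the ring itself is an arene.
No segment is a amine: CH2CONHCH2 is amide, not amine; CH2CONHCH2 is amide, not amine; CH2CONHCH2 is amide, not amine. → 0.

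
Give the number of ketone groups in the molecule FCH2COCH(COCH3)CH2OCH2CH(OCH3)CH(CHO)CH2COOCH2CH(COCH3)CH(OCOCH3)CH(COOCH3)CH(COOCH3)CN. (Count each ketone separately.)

3

Reading the structure from left to right:
  FCH2: halogen on an sp³ carbon → alkyl halide.
  CO: –C(=O)– with carbon on both sides → ketone.
  CH(COCH3): pendant –COCH3: carbonyl C bonded to two carbons → ketone.
  CH2OCH2: C–O–C with sp³ carbons on both sides and no adjacent C=O → ether.
  CH(OCH3): pendant –OCH3: C–O–C with sp³ C, no adjacent C=O → ether.
  CH(CHO): pendant –CHO: carbonyl C bonded to C and H → aldehyde.
  CH2COOCH2: –C(=O)–O–C with C on the carbonyl side → ester.
  CH(COCH3): pendant –COCH3: carbonyl C bonded to two carbons → ketone.
  CH(OCOCH3): pendant –OC(=O)CH3: an acyloxy group → ester.
  CH(COOCH3): pendant –COOCH3: carbonyl C bonded to C and –OCH3 → ester.
  CH(COOCH3): pendant –COOCH3: carbonyl C bonded to C and –OCH3 → ester.
  CN: –C≡N: carbon triple-bonded to nitrogen → nitrile.
Ketone appears at: CO, CH(COCH3), CH(COCH3) → 3.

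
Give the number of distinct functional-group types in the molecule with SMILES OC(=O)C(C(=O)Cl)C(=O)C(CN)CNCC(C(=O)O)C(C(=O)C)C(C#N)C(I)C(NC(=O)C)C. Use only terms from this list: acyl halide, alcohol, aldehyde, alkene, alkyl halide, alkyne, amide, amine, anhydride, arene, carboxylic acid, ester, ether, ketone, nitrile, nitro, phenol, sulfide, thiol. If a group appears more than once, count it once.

7

–COOH: carbonyl C bonded to –OH and C → carboxylic acid (the –OH is not a separate alcohol).
pendant –C(=O)X: carbonyl C bonded to C and halogen → acyl halide.
–C(=O)– with carbon on both sides → ketone.
pendant –CH2NH2: N on sp³ C, no adjacent C=O → amine.
C–N–C with sp³ carbons and no adjacent C=O → amine (secondary).
pendant –COOH: carbonyl C bonded to C and –OH → carboxylic acid.
pendant –COCH3: carbonyl C bonded to two carbons → ketone.
pendant –C≡N: nitrile.
halogen on an sp³ carbon → alkyl halide.
pendant –NHC(=O)CH3: N bonded to a carbonyl → amide (not amine).
Distinct types present: acyl halide, alkyl halide, amide, amine, carboxylic acid, ketone, nitrile.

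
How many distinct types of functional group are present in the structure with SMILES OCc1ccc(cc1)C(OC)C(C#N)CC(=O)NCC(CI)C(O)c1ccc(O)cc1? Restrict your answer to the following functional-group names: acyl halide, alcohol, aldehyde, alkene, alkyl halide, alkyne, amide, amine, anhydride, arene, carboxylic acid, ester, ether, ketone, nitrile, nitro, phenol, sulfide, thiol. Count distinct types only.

7

Reading the structure from left to right:
  HOCH2: HO– on an sp³ carbon → alcohol.
  C6H4: para-disubstituted benzene ring → arene.
  CH(OCH3): pendant –OCH3: C–O–C with sp³ C, no adjacent C=O → ether.
  CH(CN): pendant –C≡N: nitrile.
  CH2CONHCH2: –C(=O)–N– linkage → amide (the N is not an amine).
  CH(CH2I): pendant –CH2X: halogen on sp³ carbon → alkyl halide.
  CH(OH): –OH on an sp³ carbon → alcohol (secondary).
  C6H4OH: –OH attached directly to an aromatic ring → phenol (not alcohol); the ring itself is an arene.
Distinct types present: alcohol, alkyl halide, amide, arene, ether, nitrile, phenol.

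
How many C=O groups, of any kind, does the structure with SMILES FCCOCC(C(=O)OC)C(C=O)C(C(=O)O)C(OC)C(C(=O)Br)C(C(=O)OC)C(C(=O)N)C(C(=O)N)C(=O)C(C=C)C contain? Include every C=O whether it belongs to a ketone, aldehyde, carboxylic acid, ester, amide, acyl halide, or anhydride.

CH(COOCH3): ester, 1 C=O (running total 1).
CH(CHO): aldehyde, 1 C=O (running total 2).
CH(COOH): carboxylic acid, 1 C=O (running total 3).
CH(COBr): acyl halide, 1 C=O (running total 4).
CH(COOCH3): ester, 1 C=O (running total 5).
CH(CONH2): amide, 1 C=O (running total 6).
CH(CONH2): amide, 1 C=O (running total 7).
CO: ketone, 1 C=O (running total 8).

8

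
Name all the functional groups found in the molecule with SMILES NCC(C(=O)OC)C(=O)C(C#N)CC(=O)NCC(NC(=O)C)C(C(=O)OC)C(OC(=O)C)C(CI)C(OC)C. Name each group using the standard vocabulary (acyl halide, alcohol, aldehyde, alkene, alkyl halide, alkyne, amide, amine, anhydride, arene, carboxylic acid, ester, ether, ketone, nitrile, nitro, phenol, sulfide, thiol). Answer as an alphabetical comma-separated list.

Reading the structure from left to right:
  H2NCH2: –NH2 on an sp³ carbon with no adjacent C=O → amine.
  CH(COOCH3): pendant –COOCH3: carbonyl C bonded to C and –OCH3 → ester.
  CO: –C(=O)– with carbon on both sides → ketone.
  CH(CN): pendant –C≡N: nitrile.
  CH2CONHCH2: –C(=O)–N– linkage → amide (the N is not an amine).
  CH(NHCOCH3): pendant –NHC(=O)CH3: N bonded to a carbonyl → amide (not amine).
  CH(COOCH3): pendant –COOCH3: carbonyl C bonded to C and –OCH3 → ester.
  CH(OCOCH3): pendant –OC(=O)CH3: an acyloxy group → ester.
  CH(CH2I): pendant –CH2X: halogen on sp³ carbon → alkyl halide.
  CH(OCH3): pendant –OCH3: C–O–C with sp³ C, no adjacent C=O → ether.

alkyl halide, amide, amine, ester, ether, ketone, nitrile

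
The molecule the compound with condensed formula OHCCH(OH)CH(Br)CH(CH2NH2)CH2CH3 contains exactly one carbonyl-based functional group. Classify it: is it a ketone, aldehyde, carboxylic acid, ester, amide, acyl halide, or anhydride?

The carbonyl is in the OHC segment: terminal –CHO: carbonyl C bonded to H and C → aldehyde.

aldehyde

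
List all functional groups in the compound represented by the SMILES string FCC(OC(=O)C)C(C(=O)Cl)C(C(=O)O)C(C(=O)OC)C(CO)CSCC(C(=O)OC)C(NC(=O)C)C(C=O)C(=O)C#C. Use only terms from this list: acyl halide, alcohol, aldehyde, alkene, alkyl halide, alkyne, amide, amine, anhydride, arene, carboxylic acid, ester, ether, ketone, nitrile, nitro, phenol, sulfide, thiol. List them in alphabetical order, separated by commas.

acyl halide, alcohol, aldehyde, alkyl halide, alkyne, amide, carboxylic acid, ester, ketone, sulfide

Reading the structure from left to right:
  FCH2: halogen on an sp³ carbon → alkyl halide.
  CH(OCOCH3): pendant –OC(=O)CH3: an acyloxy group → ester.
  CH(COCl): pendant –C(=O)X: carbonyl C bonded to C and halogen → acyl halide.
  CH(COOH): pendant –COOH: carbonyl C bonded to C and –OH → carboxylic acid.
  CH(COOCH3): pendant –COOCH3: carbonyl C bonded to C and –OCH3 → ester.
  CH(CH2OH): pendant –CH2OH on an sp³ backbone C → alcohol.
  CH2SCH2: C–S–C linkage → sulfide (thioether).
  CH(COOCH3): pendant –COOCH3: carbonyl C bonded to C and –OCH3 → ester.
  CH(NHCOCH3): pendant –NHC(=O)CH3: N bonded to a carbonyl → amide (not amine).
  CH(CHO): pendant –CHO: carbonyl C bonded to C and H → aldehyde.
  CO: –C(=O)– with carbon on both sides → ketone.
  C≡CH: C≡C triple bond → alkyne.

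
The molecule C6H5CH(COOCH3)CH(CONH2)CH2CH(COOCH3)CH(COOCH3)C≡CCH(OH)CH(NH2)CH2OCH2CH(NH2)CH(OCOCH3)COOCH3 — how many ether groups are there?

Reading the structure from left to right:
  C6H5: C6H5– phenyl ring → arene.
  CH(COOCH3): pendant –COOCH3: carbonyl C bonded to C and –OCH3 → ester.
  CH(CONH2): pendant –CONH2: carbonyl C bonded to C and N → amide.
  CH(COOCH3): pendant –COOCH3: carbonyl C bonded to C and –OCH3 → ester.
  CH(COOCH3): pendant –COOCH3: carbonyl C bonded to C and –OCH3 → ester.
  C≡C: C≡C triple bond → alkyne.
  CH(OH): –OH on an sp³ carbon → alcohol (secondary).
  CH(NH2): –NH2 on an sp³ carbon with no adjacent C=O → amine.
  CH2OCH2: C–O–C with sp³ carbons on both sides and no adjacent C=O → ether.
  CH(NH2): –NH2 on an sp³ carbon with no adjacent C=O → amine.
  CH(OCOCH3): pendant –OC(=O)CH3: an acyloxy group → ester.
  COOCH3: –C(=O)OCH3: carbonyl C bonded to C and to –OCH3 → ester (not ketone + ether).
Ether appears at: CH2OCH2 → 1.

1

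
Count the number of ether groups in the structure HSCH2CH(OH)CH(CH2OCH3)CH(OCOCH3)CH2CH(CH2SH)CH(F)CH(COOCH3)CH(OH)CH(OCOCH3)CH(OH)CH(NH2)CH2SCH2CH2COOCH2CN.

1

–SH on an sp³ carbon → thiol.
–OH on an sp³ carbon → alcohol (secondary).
pendant –CH2OCH3: C–O–C linkage → ether.
pendant –OC(=O)CH3: an acyloxy group → ester.
pendant –CH2SH → thiol.
halogen on an sp³ carbon → alkyl halide.
pendant –COOCH3: carbonyl C bonded to C and –OCH3 → ester.
–OH on an sp³ carbon → alcohol (secondary).
pendant –OC(=O)CH3: an acyloxy group → ester.
–OH on an sp³ carbon → alcohol (secondary).
–NH2 on an sp³ carbon with no adjacent C=O → amine.
C–S–C linkage → sulfide (thioether).
–C(=O)–O–C with C on the carbonyl side → ester.
–C≡N: carbon triple-bonded to nitrogen → nitrile.
Ether appears at: CH(CH2OCH3) → 1.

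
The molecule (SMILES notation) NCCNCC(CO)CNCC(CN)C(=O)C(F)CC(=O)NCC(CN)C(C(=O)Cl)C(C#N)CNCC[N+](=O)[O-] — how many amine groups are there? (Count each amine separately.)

6

Reading the structure from left to right:
  H2NCH2: –NH2 on an sp³ carbon with no adjacent C=O → amine.
  CH2NHCH2: C–N–C with sp³ carbons and no adjacent C=O → amine (secondary).
  CH(CH2OH): pendant –CH2OH on an sp³ backbone C → alcohol.
  CH2NHCH2: C–N–C with sp³ carbons and no adjacent C=O → amine (secondary).
  CH(CH2NH2): pendant –CH2NH2: N on sp³ C, no adjacent C=O → amine.
  CO: –C(=O)– with carbon on both sides → ketone.
  CH(F): halogen on an sp³ carbon → alkyl halide.
  CH2CONHCH2: –C(=O)–N– linkage → amide (the N is not an amine).
  CH(CH2NH2): pendant –CH2NH2: N on sp³ C, no adjacent C=O → amine.
  CH(COCl): pendant –C(=O)X: carbonyl C bonded to C and halogen → acyl halide.
  CH(CN): pendant –C≡N: nitrile.
  CH2NHCH2: C–N–C with sp³ carbons and no adjacent C=O → amine (secondary).
  CH2NO2: –NO2 on carbon → nitro group.
Amine appears at: H2NCH2, CH2NHCH2, CH2NHCH2, CH(CH2NH2), CH(CH2NH2), CH2NHCH2 → 6.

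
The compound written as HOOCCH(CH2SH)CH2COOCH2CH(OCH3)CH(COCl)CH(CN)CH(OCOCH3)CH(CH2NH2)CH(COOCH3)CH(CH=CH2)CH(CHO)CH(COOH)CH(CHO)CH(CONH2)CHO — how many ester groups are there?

Taking each segment in turn:
  HOOC: –COOH: carbonyl C bonded to –OH and C → carboxylic acid (the –OH is not a separate alcohol).
  CH(CH2SH): pendant –CH2SH → thiol.
  CH2COOCH2: –C(=O)–O–C with C on the carbonyl side → ester.
  CH(OCH3): pendant –OCH3: C–O–C with sp³ C, no adjacent C=O → ether.
  CH(COCl): pendant –C(=O)X: carbonyl C bonded to C and halogen → acyl halide.
  CH(CN): pendant –C≡N: nitrile.
  CH(OCOCH3): pendant –OC(=O)CH3: an acyloxy group → ester.
  CH(CH2NH2): pendant –CH2NH2: N on sp³ C, no adjacent C=O → amine.
  CH(COOCH3): pendant –COOCH3: carbonyl C bonded to C and –OCH3 → ester.
  CH(CH=CH2): pendant –CH=CH2: C=C double bond → alkene.
  CH(CHO): pendant –CHO: carbonyl C bonded to C and H → aldehyde.
  CH(COOH): pendant –COOH: carbonyl C bonded to C and –OH → carboxylic acid.
  CH(CHO): pendant –CHO: carbonyl C bonded to C and H → aldehyde.
  CH(CONH2): pendant –CONH2: carbonyl C bonded to C and N → amide.
  CHO: terminal –CHO: carbonyl C bonded to H and C → aldehyde.
Ester appears at: CH2COOCH2, CH(OCOCH3), CH(COOCH3) → 3.

3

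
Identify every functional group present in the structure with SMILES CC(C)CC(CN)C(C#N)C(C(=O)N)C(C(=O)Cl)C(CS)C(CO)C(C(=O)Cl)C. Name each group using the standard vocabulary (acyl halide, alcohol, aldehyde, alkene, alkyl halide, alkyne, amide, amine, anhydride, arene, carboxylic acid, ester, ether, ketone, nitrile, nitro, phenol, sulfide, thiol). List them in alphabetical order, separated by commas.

acyl halide, alcohol, amide, amine, nitrile, thiol

Reading the structure from left to right:
  CH(CH2NH2): pendant –CH2NH2: N on sp³ C, no adjacent C=O → amine.
  CH(CN): pendant –C≡N: nitrile.
  CH(CONH2): pendant –CONH2: carbonyl C bonded to C and N → amide.
  CH(COCl): pendant –C(=O)X: carbonyl C bonded to C and halogen → acyl halide.
  CH(CH2SH): pendant –CH2SH → thiol.
  CH(CH2OH): pendant –CH2OH on an sp³ backbone C → alcohol.
  CH(COCl): pendant –C(=O)X: carbonyl C bonded to C and halogen → acyl halide.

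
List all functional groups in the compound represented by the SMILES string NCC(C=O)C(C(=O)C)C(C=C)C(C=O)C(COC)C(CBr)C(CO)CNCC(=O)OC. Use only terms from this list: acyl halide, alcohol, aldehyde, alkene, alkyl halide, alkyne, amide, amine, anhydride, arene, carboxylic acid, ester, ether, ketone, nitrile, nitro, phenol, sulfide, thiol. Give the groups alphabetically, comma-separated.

alcohol, aldehyde, alkene, alkyl halide, amine, ester, ether, ketone

–NH2 on an sp³ carbon with no adjacent C=O → amine.
pendant –CHO: carbonyl C bonded to C and H → aldehyde.
pendant –COCH3: carbonyl C bonded to two carbons → ketone.
pendant –CH=CH2: C=C double bond → alkene.
pendant –CHO: carbonyl C bonded to C and H → aldehyde.
pendant –CH2OCH3: C–O–C linkage → ether.
pendant –CH2X: halogen on sp³ carbon → alkyl halide.
pendant –CH2OH on an sp³ backbone C → alcohol.
C–N–C with sp³ carbons and no adjacent C=O → amine (secondary).
–C(=O)OCH3: carbonyl C bonded to C and to –OCH3 → ester (not ketone + ether).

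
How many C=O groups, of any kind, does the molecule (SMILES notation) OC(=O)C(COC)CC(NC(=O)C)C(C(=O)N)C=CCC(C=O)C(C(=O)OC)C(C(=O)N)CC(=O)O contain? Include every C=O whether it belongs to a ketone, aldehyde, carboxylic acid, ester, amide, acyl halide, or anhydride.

7

HOOC: carboxylic acid, 1 C=O (running total 1).
CH(NHCOCH3): amide, 1 C=O (running total 2).
CH(CONH2): amide, 1 C=O (running total 3).
CH(CHO): aldehyde, 1 C=O (running total 4).
CH(COOCH3): ester, 1 C=O (running total 5).
CH(CONH2): amide, 1 C=O (running total 6).
COOH: carboxylic acid, 1 C=O (running total 7).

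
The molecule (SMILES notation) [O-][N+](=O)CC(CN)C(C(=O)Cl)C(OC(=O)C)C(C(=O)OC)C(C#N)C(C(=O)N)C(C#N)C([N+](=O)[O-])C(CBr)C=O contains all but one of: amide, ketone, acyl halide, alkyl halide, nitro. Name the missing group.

ketone

acyl halide: present (CH(COCl) — pendant –C(=O)X: carbonyl C bonded to C and halogen → acyl halide).
amide: present (CH(CONH2) — pendant –CONH2: carbonyl C bonded to C and N → amide).
alkyl halide: present (CH(CH2Br) — pendant –CH2X: halogen on sp³ carbon → alkyl halide).
nitro: present (O2NCH2 — –NO2 on carbon → nitro group).
ketone: absent. In each of CH(OCOCH3) and CH(COOCH3), the C=O is bonded to an –O–C group, which defines an ester, not a ketone. In CH(CONH2), the C=O is bonded to nitrogen, which defines an amide, not a ketone. In CHO, the carbonyl carbon carries an H, so it is an aldehyde, not a ketone. In CH(COCl), the C=O is bonded to a halogen, which defines an acyl halide, not a ketone.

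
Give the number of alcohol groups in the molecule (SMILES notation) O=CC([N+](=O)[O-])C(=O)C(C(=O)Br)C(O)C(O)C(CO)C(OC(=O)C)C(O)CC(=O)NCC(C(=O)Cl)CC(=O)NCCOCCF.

Working along the chain:
  OHC: terminal –CHO: carbonyl C bonded to H and C → aldehyde.
  CH(NO2): –NO2 on an sp³ carbon → nitro (the N=O is not a carbonyl).
  CO: –C(=O)– with carbon on both sides → ketone.
  CH(COBr): pendant –C(=O)X: carbonyl C bonded to C and halogen → acyl halide.
  CH(OH): –OH on an sp³ carbon → alcohol (secondary).
  CH(OH): –OH on an sp³ carbon → alcohol (secondary).
  CH(CH2OH): pendant –CH2OH on an sp³ backbone C → alcohol.
  CH(OCOCH3): pendant –OC(=O)CH3: an acyloxy group → ester.
  CH(OH): –OH on an sp³ carbon → alcohol (secondary).
  CH2CONHCH2: –C(=O)–N– linkage → amide (the N is not an amine).
  CH(COCl): pendant –C(=O)X: carbonyl C bonded to C and halogen → acyl halide.
  CH2CONHCH2: –C(=O)–N– linkage → amide (the N is not an amine).
  CH2OCH2: C–O–C with sp³ carbons on both sides and no adjacent C=O → ether.
  CH2F: halogen on an sp³ carbon → alkyl halide.
Alcohol appears at: CH(OH), CH(OH), CH(CH2OH), CH(OH) → 4.

4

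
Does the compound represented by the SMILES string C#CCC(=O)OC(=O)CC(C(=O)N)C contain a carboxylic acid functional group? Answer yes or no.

C≡C triple bond → alkyne.
two acyl groups sharing one oxygen, –C(=O)–O–C(=O)– → anhydride.
pendant –CONH2: carbonyl C bonded to C and N → amide.
In CH(CONH2), the carbonyl is bonded to nitrogen, not to –OH; that is an amide.
The groups actually present are: alkyne, amide, anhydride.

no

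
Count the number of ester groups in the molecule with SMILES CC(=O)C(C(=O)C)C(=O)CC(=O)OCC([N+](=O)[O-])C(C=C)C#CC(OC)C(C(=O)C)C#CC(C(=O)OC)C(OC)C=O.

Reading the structure from left to right:
  CO: –C(=O)– with carbon on both sides → ketone.
  CH(COCH3): pendant –COCH3: carbonyl C bonded to two carbons → ketone.
  CO: –C(=O)– with carbon on both sides → ketone.
  CH2COOCH2: –C(=O)–O–C with C on the carbonyl side → ester.
  CH(NO2): –NO2 on an sp³ carbon → nitro (the N=O is not a carbonyl).
  CH(CH=CH2): pendant –CH=CH2: C=C double bond → alkene.
  C≡C: C≡C triple bond → alkyne.
  CH(OCH3): pendant –OCH3: C–O–C with sp³ C, no adjacent C=O → ether.
  CH(COCH3): pendant –COCH3: carbonyl C bonded to two carbons → ketone.
  C≡C: C≡C triple bond → alkyne.
  CH(COOCH3): pendant –COOCH3: carbonyl C bonded to C and –OCH3 → ester.
  CH(OCH3): pendant –OCH3: C–O–C with sp³ C, no adjacent C=O → ether.
  CHO: terminal –CHO: carbonyl C bonded to H and C → aldehyde.
Ester appears at: CH2COOCH2, CH(COOCH3) → 2.

2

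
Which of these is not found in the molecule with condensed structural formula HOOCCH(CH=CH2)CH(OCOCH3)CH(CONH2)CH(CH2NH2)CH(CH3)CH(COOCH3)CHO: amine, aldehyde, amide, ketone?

amine: present (CH(CH2NH2) — pendant –CH2NH2: N on sp³ C, no adjacent C=O → amine).
aldehyde: present (CHO — terminal –CHO: carbonyl C bonded to H and C → aldehyde).
amide: present (CH(CONH2) — pendant –CONH2: carbonyl C bonded to C and N → amide).
ketone: absent. In each of CH(OCOCH3) and CH(COOCH3), the C=O is bonded to an –O–C group, which defines an ester, not a ketone. In CH(CONH2), the C=O is bonded to nitrogen, which defines an amide, not a ketone. In HOOC, the C=O bears an –OH, making it a carboxylic acid rather than a ketone. In CHO, the carbonyl carbon carries an H, so it is an aldehyde, not a ketone.

ketone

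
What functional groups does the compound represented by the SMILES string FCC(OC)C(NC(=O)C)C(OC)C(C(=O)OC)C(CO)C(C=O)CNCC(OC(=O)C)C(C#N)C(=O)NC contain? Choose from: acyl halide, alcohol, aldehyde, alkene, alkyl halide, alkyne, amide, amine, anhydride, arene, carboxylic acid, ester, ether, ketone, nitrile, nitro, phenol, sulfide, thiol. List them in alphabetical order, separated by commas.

alcohol, aldehyde, alkyl halide, amide, amine, ester, ether, nitrile

Taking each segment in turn:
  FCH2: halogen on an sp³ carbon → alkyl halide.
  CH(OCH3): pendant –OCH3: C–O–C with sp³ C, no adjacent C=O → ether.
  CH(NHCOCH3): pendant –NHC(=O)CH3: N bonded to a carbonyl → amide (not amine).
  CH(OCH3): pendant –OCH3: C–O–C with sp³ C, no adjacent C=O → ether.
  CH(COOCH3): pendant –COOCH3: carbonyl C bonded to C and –OCH3 → ester.
  CH(CH2OH): pendant –CH2OH on an sp³ backbone C → alcohol.
  CH(CHO): pendant –CHO: carbonyl C bonded to C and H → aldehyde.
  CH2NHCH2: C–N–C with sp³ carbons and no adjacent C=O → amine (secondary).
  CH(OCOCH3): pendant –OC(=O)CH3: an acyloxy group → ester.
  CH(CN): pendant –C≡N: nitrile.
  CONHCH3: –C(=O)NHCH3: carbonyl C bonded to C and to N → amide (the N is not an amine).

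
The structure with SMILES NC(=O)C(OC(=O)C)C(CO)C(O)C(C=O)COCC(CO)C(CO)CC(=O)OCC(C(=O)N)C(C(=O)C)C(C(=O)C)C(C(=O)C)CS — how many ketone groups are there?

3

–C(=O)NH2: carbonyl C bonded to C and to N → amide (the N is not a separate amine).
pendant –OC(=O)CH3: an acyloxy group → ester.
pendant –CH2OH on an sp³ backbone C → alcohol.
–OH on an sp³ carbon → alcohol (secondary).
pendant –CHO: carbonyl C bonded to C and H → aldehyde.
C–O–C with sp³ carbons on both sides and no adjacent C=O → ether.
pendant –CH2OH on an sp³ backbone C → alcohol.
pendant –CH2OH on an sp³ backbone C → alcohol.
–C(=O)–O–C with C on the carbonyl side → ester.
pendant –CONH2: carbonyl C bonded to C and N → amide.
pendant –COCH3: carbonyl C bonded to two carbons → ketone.
pendant –COCH3: carbonyl C bonded to two carbons → ketone.
pendant –COCH3: carbonyl C bonded to two carbons → ketone.
–SH on an sp³ carbon → thiol.
Ketone appears at: CH(COCH3), CH(COCH3), CH(COCH3) → 3.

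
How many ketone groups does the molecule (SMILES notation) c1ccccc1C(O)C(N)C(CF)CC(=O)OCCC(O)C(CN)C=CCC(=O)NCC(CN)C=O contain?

C6H5– phenyl ring → arene.
–OH on an sp³ carbon → alcohol (secondary).
–NH2 on an sp³ carbon with no adjacent C=O → amine.
pendant –CH2X: halogen on sp³ carbon → alkyl halide.
–C(=O)–O–C with C on the carbonyl side → ester.
–OH on an sp³ carbon → alcohol (secondary).
pendant –CH2NH2: N on sp³ C, no adjacent C=O → amine.
C=C double bond → alkene.
–C(=O)–N– linkage → amide (the N is not an amine).
pendant –CH2NH2: N on sp³ C, no adjacent C=O → amine.
terminal –CHO: carbonyl C bonded to H and C → aldehyde.
No segment is a ketone: CH2COOCH2 is ester, not ketone; CH2CONHCH2 is amide, not ketone; CHO is aldehyde, not ketone. → 0.

0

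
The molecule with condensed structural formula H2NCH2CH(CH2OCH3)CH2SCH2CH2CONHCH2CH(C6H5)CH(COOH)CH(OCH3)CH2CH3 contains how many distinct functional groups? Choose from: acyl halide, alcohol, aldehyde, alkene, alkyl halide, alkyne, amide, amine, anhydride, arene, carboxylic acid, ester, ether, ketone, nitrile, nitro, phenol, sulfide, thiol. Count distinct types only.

Reading the structure from left to right:
  H2NCH2: –NH2 on an sp³ carbon with no adjacent C=O → amine.
  CH(CH2OCH3): pendant –CH2OCH3: C–O–C linkage → ether.
  CH2SCH2: C–S–C linkage → sulfide (thioether).
  CH2CONHCH2: –C(=O)–N– linkage → amide (the N is not an amine).
  CH(C6H5): pendant –C6H5: benzene ring → arene.
  CH(COOH): pendant –COOH: carbonyl C bonded to C and –OH → carboxylic acid.
  CH(OCH3): pendant –OCH3: C–O–C with sp³ C, no adjacent C=O → ether.
Distinct types present: amide, amine, arene, carboxylic acid, ether, sulfide.

6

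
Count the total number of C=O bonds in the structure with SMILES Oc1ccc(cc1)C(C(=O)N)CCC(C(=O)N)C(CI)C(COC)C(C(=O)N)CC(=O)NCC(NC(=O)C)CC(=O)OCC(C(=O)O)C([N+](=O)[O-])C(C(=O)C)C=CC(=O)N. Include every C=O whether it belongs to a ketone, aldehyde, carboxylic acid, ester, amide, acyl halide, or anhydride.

9

CH(CONH2): amide, 1 C=O (running total 1).
CH(CONH2): amide, 1 C=O (running total 2).
CH(CONH2): amide, 1 C=O (running total 3).
CH2CONHCH2: amide, 1 C=O (running total 4).
CH(NHCOCH3): amide, 1 C=O (running total 5).
CH2COOCH2: ester, 1 C=O (running total 6).
CH(COOH): carboxylic acid, 1 C=O (running total 7).
CH(COCH3): ketone, 1 C=O (running total 8).
CONH2: amide, 1 C=O (running total 9).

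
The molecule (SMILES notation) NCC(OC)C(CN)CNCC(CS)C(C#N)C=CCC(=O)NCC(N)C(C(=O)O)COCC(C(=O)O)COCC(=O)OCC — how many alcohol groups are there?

–NH2 on an sp³ carbon with no adjacent C=O → amine.
pendant –OCH3: C–O–C with sp³ C, no adjacent C=O → ether.
pendant –CH2NH2: N on sp³ C, no adjacent C=O → amine.
C–N–C with sp³ carbons and no adjacent C=O → amine (secondary).
pendant –CH2SH → thiol.
pendant –C≡N: nitrile.
C=C double bond → alkene.
–C(=O)–N– linkage → amide (the N is not an amine).
–NH2 on an sp³ carbon with no adjacent C=O → amine.
pendant –COOH: carbonyl C bonded to C and –OH → carboxylic acid.
C–O–C with sp³ carbons on both sides and no adjacent C=O → ether.
pendant –COOH: carbonyl C bonded to C and –OH → carboxylic acid.
C–O–C with sp³ carbons on both sides and no adjacent C=O → ether.
–C(=O)OCH2CH3: carbonyl C bonded to C and to –OEt → ester.
No segment is a alcohol: CH(OCH3) is ether, not alcohol; CH(CH2SH) is thiol, not alcohol; CH(COOH) is carboxylic acid, not alcohol. → 0.

0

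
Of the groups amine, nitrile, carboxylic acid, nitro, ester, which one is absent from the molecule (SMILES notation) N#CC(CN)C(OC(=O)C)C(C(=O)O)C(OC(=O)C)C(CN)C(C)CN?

carboxylic acid: present (CH(COOH) — pendant –COOH: carbonyl C bonded to C and –OH → carboxylic acid).
nitrile: present (N≡C — N≡C–: carbon triple-bonded to nitrogen → nitrile).
ester: present (CH(OCOCH3) — pendant –OC(=O)CH3: an acyloxy group → ester).
amine: present (CH(CH2NH2) — pendant –CH2NH2: N on sp³ C, no adjacent C=O → amine).
nitro: no segment matches this pattern.

nitro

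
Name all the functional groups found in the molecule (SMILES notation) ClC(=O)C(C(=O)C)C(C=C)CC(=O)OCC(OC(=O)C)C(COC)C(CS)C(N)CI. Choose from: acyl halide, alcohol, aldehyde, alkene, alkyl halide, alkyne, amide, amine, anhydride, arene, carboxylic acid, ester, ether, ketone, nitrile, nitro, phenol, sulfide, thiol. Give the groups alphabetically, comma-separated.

acyl halide, alkene, alkyl halide, amine, ester, ether, ketone, thiol

–C(=O)Cl: carbonyl C bonded to C and to a halogen → acyl halide (not alkyl halide).
pendant –COCH3: carbonyl C bonded to two carbons → ketone.
pendant –CH=CH2: C=C double bond → alkene.
–C(=O)–O–C with C on the carbonyl side → ester.
pendant –OC(=O)CH3: an acyloxy group → ester.
pendant –CH2OCH3: C–O–C linkage → ether.
pendant –CH2SH → thiol.
–NH2 on an sp³ carbon with no adjacent C=O → amine.
halogen on an sp³ carbon → alkyl halide.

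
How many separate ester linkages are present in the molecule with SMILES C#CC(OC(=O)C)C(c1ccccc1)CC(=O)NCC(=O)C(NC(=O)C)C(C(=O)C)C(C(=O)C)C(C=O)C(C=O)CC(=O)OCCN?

C≡C triple bond → alkyne.
pendant –OC(=O)CH3: an acyloxy group → ester.
pendant –C6H5: benzene ring → arene.
–C(=O)–N– linkage → amide (the N is not an amine).
–C(=O)– with carbon on both sides → ketone.
pendant –NHC(=O)CH3: N bonded to a carbonyl → amide (not amine).
pendant –COCH3: carbonyl C bonded to two carbons → ketone.
pendant –COCH3: carbonyl C bonded to two carbons → ketone.
pendant –CHO: carbonyl C bonded to C and H → aldehyde.
pendant –CHO: carbonyl C bonded to C and H → aldehyde.
–C(=O)–O–C with C on the carbonyl side → ester.
–NH2 on an sp³ carbon with no adjacent C=O → amine.
Ester appears at: CH(OCOCH3), CH2COOCH2 → 2.

2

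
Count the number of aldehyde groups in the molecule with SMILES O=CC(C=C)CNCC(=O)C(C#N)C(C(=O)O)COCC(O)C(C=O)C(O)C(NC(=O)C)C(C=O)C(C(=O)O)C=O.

Taking each segment in turn:
  OHC: terminal –CHO: carbonyl C bonded to H and C → aldehyde.
  CH(CH=CH2): pendant –CH=CH2: C=C double bond → alkene.
  CH2NHCH2: C–N–C with sp³ carbons and no adjacent C=O → amine (secondary).
  CO: –C(=O)– with carbon on both sides → ketone.
  CH(CN): pendant –C≡N: nitrile.
  CH(COOH): pendant –COOH: carbonyl C bonded to C and –OH → carboxylic acid.
  CH2OCH2: C–O–C with sp³ carbons on both sides and no adjacent C=O → ether.
  CH(OH): –OH on an sp³ carbon → alcohol (secondary).
  CH(CHO): pendant –CHO: carbonyl C bonded to C and H → aldehyde.
  CH(OH): –OH on an sp³ carbon → alcohol (secondary).
  CH(NHCOCH3): pendant –NHC(=O)CH3: N bonded to a carbonyl → amide (not amine).
  CH(CHO): pendant –CHO: carbonyl C bonded to C and H → aldehyde.
  CH(COOH): pendant –COOH: carbonyl C bonded to C and –OH → carboxylic acid.
  CHO: terminal –CHO: carbonyl C bonded to H and C → aldehyde.
Aldehyde appears at: OHC, CH(CHO), CH(CHO), CHO → 4.

4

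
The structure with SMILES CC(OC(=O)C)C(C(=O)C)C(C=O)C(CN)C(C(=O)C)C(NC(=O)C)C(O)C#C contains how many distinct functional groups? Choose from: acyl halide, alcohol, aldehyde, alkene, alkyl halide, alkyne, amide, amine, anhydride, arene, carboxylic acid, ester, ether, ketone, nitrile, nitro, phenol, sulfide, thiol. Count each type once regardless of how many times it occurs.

7

pendant –OC(=O)CH3: an acyloxy group → ester.
pendant –COCH3: carbonyl C bonded to two carbons → ketone.
pendant –CHO: carbonyl C bonded to C and H → aldehyde.
pendant –CH2NH2: N on sp³ C, no adjacent C=O → amine.
pendant –COCH3: carbonyl C bonded to two carbons → ketone.
pendant –NHC(=O)CH3: N bonded to a carbonyl → amide (not amine).
–OH on an sp³ carbon → alcohol (secondary).
C≡C triple bond → alkyne.
Distinct types present: alcohol, aldehyde, alkyne, amide, amine, ester, ketone.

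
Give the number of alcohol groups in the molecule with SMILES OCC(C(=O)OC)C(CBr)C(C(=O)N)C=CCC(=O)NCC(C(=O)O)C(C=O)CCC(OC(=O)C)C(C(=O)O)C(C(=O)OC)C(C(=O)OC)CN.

1

Taking each segment in turn:
  HOCH2: HO– on an sp³ carbon → alcohol.
  CH(COOCH3): pendant –COOCH3: carbonyl C bonded to C and –OCH3 → ester.
  CH(CH2Br): pendant –CH2X: halogen on sp³ carbon → alkyl halide.
  CH(CONH2): pendant –CONH2: carbonyl C bonded to C and N → amide.
  CH=CH: C=C double bond → alkene.
  CH2CONHCH2: –C(=O)–N– linkage → amide (the N is not an amine).
  CH(COOH): pendant –COOH: carbonyl C bonded to C and –OH → carboxylic acid.
  CH(CHO): pendant –CHO: carbonyl C bonded to C and H → aldehyde.
  CH(OCOCH3): pendant –OC(=O)CH3: an acyloxy group → ester.
  CH(COOH): pendant –COOH: carbonyl C bonded to C and –OH → carboxylic acid.
  CH(COOCH3): pendant –COOCH3: carbonyl C bonded to C and –OCH3 → ester.
  CH(COOCH3): pendant –COOCH3: carbonyl C bonded to C and –OCH3 → ester.
  CH2NH2: –NH2 on an sp³ carbon with no adjacent C=O → amine.
Alcohol appears at: HOCH2 → 1.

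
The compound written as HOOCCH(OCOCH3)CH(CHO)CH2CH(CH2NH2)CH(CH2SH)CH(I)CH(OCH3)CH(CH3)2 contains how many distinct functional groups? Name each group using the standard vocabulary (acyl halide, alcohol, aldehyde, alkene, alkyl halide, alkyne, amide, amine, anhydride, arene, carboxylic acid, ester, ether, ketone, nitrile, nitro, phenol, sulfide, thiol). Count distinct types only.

7

–COOH: carbonyl C bonded to –OH and C → carboxylic acid (the –OH is not a separate alcohol).
pendant –OC(=O)CH3: an acyloxy group → ester.
pendant –CHO: carbonyl C bonded to C and H → aldehyde.
pendant –CH2NH2: N on sp³ C, no adjacent C=O → amine.
pendant –CH2SH → thiol.
halogen on an sp³ carbon → alkyl halide.
pendant –OCH3: C–O–C with sp³ C, no adjacent C=O → ether.
Distinct types present: aldehyde, alkyl halide, amine, carboxylic acid, ester, ether, thiol.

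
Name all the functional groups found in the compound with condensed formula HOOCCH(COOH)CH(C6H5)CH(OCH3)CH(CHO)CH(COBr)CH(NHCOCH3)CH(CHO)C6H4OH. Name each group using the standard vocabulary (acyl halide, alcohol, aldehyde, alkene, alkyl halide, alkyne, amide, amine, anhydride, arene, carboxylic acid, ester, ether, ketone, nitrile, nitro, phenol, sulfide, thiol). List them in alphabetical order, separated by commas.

Working along the chain:
  HOOC: –COOH: carbonyl C bonded to –OH and C → carboxylic acid (the –OH is not a separate alcohol).
  CH(COOH): pendant –COOH: carbonyl C bonded to C and –OH → carboxylic acid.
  CH(C6H5): pendant –C6H5: benzene ring → arene.
  CH(OCH3): pendant –OCH3: C–O–C with sp³ C, no adjacent C=O → ether.
  CH(CHO): pendant –CHO: carbonyl C bonded to C and H → aldehyde.
  CH(COBr): pendant –C(=O)X: carbonyl C bonded to C and halogen → acyl halide.
  CH(NHCOCH3): pendant –NHC(=O)CH3: N bonded to a carbonyl → amide (not amine).
  CH(CHO): pendant –CHO: carbonyl C bonded to C and H → aldehyde.
  C6H4OH: –OH attached directly to an aromatic ring → phenol (not alcohol); the ring itself is an arene.

acyl halide, aldehyde, amide, arene, carboxylic acid, ether, phenol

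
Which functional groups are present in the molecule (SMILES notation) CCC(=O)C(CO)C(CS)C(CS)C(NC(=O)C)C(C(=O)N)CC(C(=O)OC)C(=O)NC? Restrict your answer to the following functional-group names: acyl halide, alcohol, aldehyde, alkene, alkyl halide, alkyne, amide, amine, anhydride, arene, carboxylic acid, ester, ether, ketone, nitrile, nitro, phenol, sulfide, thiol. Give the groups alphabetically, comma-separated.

alcohol, amide, ester, ketone, thiol

–C(=O)– with carbon on both sides → ketone.
pendant –CH2OH on an sp³ backbone C → alcohol.
pendant –CH2SH → thiol.
pendant –CH2SH → thiol.
pendant –NHC(=O)CH3: N bonded to a carbonyl → amide (not amine).
pendant –CONH2: carbonyl C bonded to C and N → amide.
pendant –COOCH3: carbonyl C bonded to C and –OCH3 → ester.
–C(=O)NHCH3: carbonyl C bonded to C and to N → amide (the N is not an amine).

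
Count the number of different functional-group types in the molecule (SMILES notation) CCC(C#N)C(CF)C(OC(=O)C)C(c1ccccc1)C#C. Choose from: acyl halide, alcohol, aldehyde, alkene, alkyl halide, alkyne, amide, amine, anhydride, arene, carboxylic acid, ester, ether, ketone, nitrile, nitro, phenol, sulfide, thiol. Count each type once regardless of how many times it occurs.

Taking each segment in turn:
  CH(CN): pendant –C≡N: nitrile.
  CH(CH2F): pendant –CH2X: halogen on sp³ carbon → alkyl halide.
  CH(OCOCH3): pendant –OC(=O)CH3: an acyloxy group → ester.
  CH(C6H5): pendant –C6H5: benzene ring → arene.
  C≡CH: C≡C triple bond → alkyne.
Distinct types present: alkyl halide, alkyne, arene, ester, nitrile.

5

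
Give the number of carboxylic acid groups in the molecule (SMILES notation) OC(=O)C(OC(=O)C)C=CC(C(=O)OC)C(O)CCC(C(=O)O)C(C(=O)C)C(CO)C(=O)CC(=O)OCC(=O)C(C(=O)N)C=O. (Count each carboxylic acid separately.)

2

Working along the chain:
  HOOC: –COOH: carbonyl C bonded to –OH and C → carboxylic acid (the –OH is not a separate alcohol).
  CH(OCOCH3): pendant –OC(=O)CH3: an acyloxy group → ester.
  CH=CH: C=C double bond → alkene.
  CH(COOCH3): pendant –COOCH3: carbonyl C bonded to C and –OCH3 → ester.
  CH(OH): –OH on an sp³ carbon → alcohol (secondary).
  CH(COOH): pendant –COOH: carbonyl C bonded to C and –OH → carboxylic acid.
  CH(COCH3): pendant –COCH3: carbonyl C bonded to two carbons → ketone.
  CH(CH2OH): pendant –CH2OH on an sp³ backbone C → alcohol.
  CO: –C(=O)– with carbon on both sides → ketone.
  CH2COOCH2: –C(=O)–O–C with C on the carbonyl side → ester.
  CO: –C(=O)– with carbon on both sides → ketone.
  CH(CONH2): pendant –CONH2: carbonyl C bonded to C and N → amide.
  CHO: terminal –CHO: carbonyl C bonded to H and C → aldehyde.
Carboxylic acid appears at: HOOC, CH(COOH) → 2.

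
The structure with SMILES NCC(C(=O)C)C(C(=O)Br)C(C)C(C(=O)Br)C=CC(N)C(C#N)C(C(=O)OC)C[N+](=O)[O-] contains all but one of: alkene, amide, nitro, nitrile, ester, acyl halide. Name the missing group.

acyl halide: present (CH(COBr) — pendant –C(=O)X: carbonyl C bonded to C and halogen → acyl halide).
nitrile: present (CH(CN) — pendant –C≡N: nitrile).
nitro: present (CH2NO2 — –NO2 on carbon → nitro group).
alkene: present (CH=CH — C=C double bond → alkene).
ester: present (CH(COOCH3) — pendant –COOCH3: carbonyl C bonded to C and –OCH3 → ester).
amide: no segment matches this pattern.

amide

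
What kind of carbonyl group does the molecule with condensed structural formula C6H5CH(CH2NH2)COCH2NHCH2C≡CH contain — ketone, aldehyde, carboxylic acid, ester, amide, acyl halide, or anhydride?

The carbonyl is in the CO segment: –C(=O)– with carbon on both sides → ketone.

ketone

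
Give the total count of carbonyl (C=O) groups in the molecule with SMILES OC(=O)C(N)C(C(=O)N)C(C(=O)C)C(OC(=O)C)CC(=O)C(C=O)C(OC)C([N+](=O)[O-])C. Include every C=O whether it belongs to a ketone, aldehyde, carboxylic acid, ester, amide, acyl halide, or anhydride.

6

HOOC: carboxylic acid, 1 C=O (running total 1).
CH(CONH2): amide, 1 C=O (running total 2).
CH(COCH3): ketone, 1 C=O (running total 3).
CH(OCOCH3): ester, 1 C=O (running total 4).
CO: ketone, 1 C=O (running total 5).
CH(CHO): aldehyde, 1 C=O (running total 6).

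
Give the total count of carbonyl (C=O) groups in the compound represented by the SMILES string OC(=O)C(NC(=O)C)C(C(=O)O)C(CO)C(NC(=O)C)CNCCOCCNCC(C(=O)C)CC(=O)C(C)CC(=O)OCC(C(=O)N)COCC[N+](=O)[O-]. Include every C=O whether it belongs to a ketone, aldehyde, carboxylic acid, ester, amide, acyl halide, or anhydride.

HOOC: carboxylic acid, 1 C=O (running total 1).
CH(NHCOCH3): amide, 1 C=O (running total 2).
CH(COOH): carboxylic acid, 1 C=O (running total 3).
CH(NHCOCH3): amide, 1 C=O (running total 4).
CH(COCH3): ketone, 1 C=O (running total 5).
CO: ketone, 1 C=O (running total 6).
CH2COOCH2: ester, 1 C=O (running total 7).
CH(CONH2): amide, 1 C=O (running total 8).

8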